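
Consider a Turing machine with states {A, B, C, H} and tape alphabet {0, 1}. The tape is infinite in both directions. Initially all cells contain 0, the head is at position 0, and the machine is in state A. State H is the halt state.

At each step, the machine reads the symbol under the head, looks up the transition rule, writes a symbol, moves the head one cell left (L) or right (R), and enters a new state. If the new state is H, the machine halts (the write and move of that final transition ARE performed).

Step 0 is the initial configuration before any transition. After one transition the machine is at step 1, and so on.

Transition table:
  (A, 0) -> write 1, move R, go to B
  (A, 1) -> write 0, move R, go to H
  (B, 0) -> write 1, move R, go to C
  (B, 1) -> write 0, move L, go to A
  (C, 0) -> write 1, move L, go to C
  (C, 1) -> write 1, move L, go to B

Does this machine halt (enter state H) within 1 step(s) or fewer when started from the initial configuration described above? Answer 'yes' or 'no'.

Step 1: in state A at pos 0, read 0 -> (A,0)->write 1,move R,goto B. Now: state=B, head=1, tape[-1..2]=0100 (head:   ^)
After 1 step(s): state = B (not H) -> not halted within 1 -> no

Answer: no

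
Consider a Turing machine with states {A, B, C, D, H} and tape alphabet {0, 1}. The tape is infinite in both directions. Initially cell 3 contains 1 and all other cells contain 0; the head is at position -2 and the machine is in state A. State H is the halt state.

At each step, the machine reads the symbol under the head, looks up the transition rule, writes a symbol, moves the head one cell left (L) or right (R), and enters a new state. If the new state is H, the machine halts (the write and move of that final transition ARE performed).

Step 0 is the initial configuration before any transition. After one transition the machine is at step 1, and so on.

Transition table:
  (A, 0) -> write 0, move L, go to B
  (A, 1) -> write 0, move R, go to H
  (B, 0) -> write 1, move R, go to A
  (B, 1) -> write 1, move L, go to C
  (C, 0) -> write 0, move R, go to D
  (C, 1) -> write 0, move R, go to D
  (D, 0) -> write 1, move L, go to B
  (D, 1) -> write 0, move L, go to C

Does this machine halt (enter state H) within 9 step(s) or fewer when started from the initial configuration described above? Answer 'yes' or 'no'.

Step 1: in state A at pos -2, read 0 -> (A,0)->write 0,move L,goto B. Now: state=B, head=-3, tape[-4..4]=000000010 (head:  ^)
Step 2: in state B at pos -3, read 0 -> (B,0)->write 1,move R,goto A. Now: state=A, head=-2, tape[-4..4]=010000010 (head:   ^)
Step 3: in state A at pos -2, read 0 -> (A,0)->write 0,move L,goto B. Now: state=B, head=-3, tape[-4..4]=010000010 (head:  ^)
Step 4: in state B at pos -3, read 1 -> (B,1)->write 1,move L,goto C. Now: state=C, head=-4, tape[-5..4]=0010000010 (head:  ^)
Step 5: in state C at pos -4, read 0 -> (C,0)->write 0,move R,goto D. Now: state=D, head=-3, tape[-5..4]=0010000010 (head:   ^)
Step 6: in state D at pos -3, read 1 -> (D,1)->write 0,move L,goto C. Now: state=C, head=-4, tape[-5..4]=0000000010 (head:  ^)
Step 7: in state C at pos -4, read 0 -> (C,0)->write 0,move R,goto D. Now: state=D, head=-3, tape[-5..4]=0000000010 (head:   ^)
Step 8: in state D at pos -3, read 0 -> (D,0)->write 1,move L,goto B. Now: state=B, head=-4, tape[-5..4]=0010000010 (head:  ^)
Step 9: in state B at pos -4, read 0 -> (B,0)->write 1,move R,goto A. Now: state=A, head=-3, tape[-5..4]=0110000010 (head:   ^)
After 9 step(s): state = A (not H) -> not halted within 9 -> no

Answer: no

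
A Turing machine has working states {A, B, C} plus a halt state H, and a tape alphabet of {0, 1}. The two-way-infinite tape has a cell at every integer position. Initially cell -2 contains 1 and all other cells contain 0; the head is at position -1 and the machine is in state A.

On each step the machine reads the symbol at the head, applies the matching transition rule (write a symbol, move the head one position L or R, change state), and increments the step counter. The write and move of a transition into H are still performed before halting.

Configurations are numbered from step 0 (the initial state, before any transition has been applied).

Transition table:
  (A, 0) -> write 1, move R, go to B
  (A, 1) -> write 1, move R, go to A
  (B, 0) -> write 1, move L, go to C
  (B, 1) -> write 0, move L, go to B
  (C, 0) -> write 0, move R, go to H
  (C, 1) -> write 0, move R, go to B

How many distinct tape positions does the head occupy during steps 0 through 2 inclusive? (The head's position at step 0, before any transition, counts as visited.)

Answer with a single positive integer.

Step 1: in state A at pos -1, read 0 -> (A,0)->write 1,move R,goto B. Now: state=B, head=0, tape[-3..1]=01100 (head:    ^)
Step 2: in state B at pos 0, read 0 -> (B,0)->write 1,move L,goto C. Now: state=C, head=-1, tape[-3..1]=01110 (head:   ^)
Head positions at steps 0..2: starting at -1, distinct positions visited = {-1, 0} -> 2 position(s)

Answer: 2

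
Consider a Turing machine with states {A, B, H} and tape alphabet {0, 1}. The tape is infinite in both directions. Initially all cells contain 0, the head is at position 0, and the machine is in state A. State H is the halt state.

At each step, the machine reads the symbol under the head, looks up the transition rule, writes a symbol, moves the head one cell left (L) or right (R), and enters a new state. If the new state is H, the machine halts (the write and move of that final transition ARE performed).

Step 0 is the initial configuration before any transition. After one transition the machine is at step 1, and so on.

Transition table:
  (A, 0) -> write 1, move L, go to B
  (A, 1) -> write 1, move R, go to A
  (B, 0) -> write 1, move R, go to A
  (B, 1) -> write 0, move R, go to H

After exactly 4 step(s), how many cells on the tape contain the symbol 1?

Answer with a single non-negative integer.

Step 1: in state A at pos 0, read 0 -> (A,0)->write 1,move L,goto B. Now: state=B, head=-1, tape[-2..1]=0010 (head:  ^)
Step 2: in state B at pos -1, read 0 -> (B,0)->write 1,move R,goto A. Now: state=A, head=0, tape[-2..1]=0110 (head:   ^)
Step 3: in state A at pos 0, read 1 -> (A,1)->write 1,move R,goto A. Now: state=A, head=1, tape[-2..2]=01100 (head:    ^)
Step 4: in state A at pos 1, read 0 -> (A,0)->write 1,move L,goto B. Now: state=B, head=0, tape[-2..2]=01110 (head:   ^)
Cells containing 1 after step 4: {-1, 0, 1} -> 3 cell(s)

Answer: 3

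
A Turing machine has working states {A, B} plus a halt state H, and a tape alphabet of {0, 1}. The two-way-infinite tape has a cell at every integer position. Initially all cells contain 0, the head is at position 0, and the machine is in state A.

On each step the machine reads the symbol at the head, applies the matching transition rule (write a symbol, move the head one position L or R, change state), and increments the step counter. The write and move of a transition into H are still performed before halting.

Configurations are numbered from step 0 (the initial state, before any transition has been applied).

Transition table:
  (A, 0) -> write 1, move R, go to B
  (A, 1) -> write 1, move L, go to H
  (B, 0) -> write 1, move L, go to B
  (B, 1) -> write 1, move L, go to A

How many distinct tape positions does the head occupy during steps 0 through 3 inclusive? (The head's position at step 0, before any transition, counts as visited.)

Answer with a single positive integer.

Answer: 3

Derivation:
Step 1: in state A at pos 0, read 0 -> (A,0)->write 1,move R,goto B. Now: state=B, head=1, tape[-1..2]=0100 (head:   ^)
Step 2: in state B at pos 1, read 0 -> (B,0)->write 1,move L,goto B. Now: state=B, head=0, tape[-1..2]=0110 (head:  ^)
Step 3: in state B at pos 0, read 1 -> (B,1)->write 1,move L,goto A. Now: state=A, head=-1, tape[-2..2]=00110 (head:  ^)
Head positions at steps 0..3: starting at 0, distinct positions visited = {-1, 0, 1} -> 3 position(s)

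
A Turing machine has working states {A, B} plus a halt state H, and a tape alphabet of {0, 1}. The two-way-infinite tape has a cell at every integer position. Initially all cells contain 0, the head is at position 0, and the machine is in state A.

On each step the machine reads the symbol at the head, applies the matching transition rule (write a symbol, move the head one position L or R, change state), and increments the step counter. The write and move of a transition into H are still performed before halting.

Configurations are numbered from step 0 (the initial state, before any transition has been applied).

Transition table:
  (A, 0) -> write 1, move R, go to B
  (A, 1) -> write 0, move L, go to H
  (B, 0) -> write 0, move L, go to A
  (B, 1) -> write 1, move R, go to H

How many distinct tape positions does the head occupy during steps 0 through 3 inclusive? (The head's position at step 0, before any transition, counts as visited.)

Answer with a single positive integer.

Step 1: in state A at pos 0, read 0 -> (A,0)->write 1,move R,goto B. Now: state=B, head=1, tape[-1..2]=0100 (head:   ^)
Step 2: in state B at pos 1, read 0 -> (B,0)->write 0,move L,goto A. Now: state=A, head=0, tape[-1..2]=0100 (head:  ^)
Step 3: in state A at pos 0, read 1 -> (A,1)->write 0,move L,goto H. Now: state=H, head=-1, tape[-2..2]=00000 (head:  ^)
Head positions at steps 0..3: starting at 0, distinct positions visited = {-1, 0, 1} -> 3 position(s)

Answer: 3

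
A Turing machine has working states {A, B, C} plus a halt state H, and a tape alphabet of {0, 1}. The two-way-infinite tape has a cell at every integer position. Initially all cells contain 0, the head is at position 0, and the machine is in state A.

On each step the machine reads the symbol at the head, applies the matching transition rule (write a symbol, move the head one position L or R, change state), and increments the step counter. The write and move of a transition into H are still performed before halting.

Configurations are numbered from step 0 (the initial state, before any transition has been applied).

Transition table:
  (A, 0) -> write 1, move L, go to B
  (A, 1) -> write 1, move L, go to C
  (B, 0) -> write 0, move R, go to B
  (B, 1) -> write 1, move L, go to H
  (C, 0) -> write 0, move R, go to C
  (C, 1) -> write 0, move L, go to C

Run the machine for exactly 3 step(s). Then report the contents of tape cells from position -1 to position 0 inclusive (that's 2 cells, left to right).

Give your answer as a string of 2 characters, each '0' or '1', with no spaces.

Answer: 01

Derivation:
Step 1: in state A at pos 0, read 0 -> (A,0)->write 1,move L,goto B. Now: state=B, head=-1, tape[-2..1]=0010 (head:  ^)
Step 2: in state B at pos -1, read 0 -> (B,0)->write 0,move R,goto B. Now: state=B, head=0, tape[-2..1]=0010 (head:   ^)
Step 3: in state B at pos 0, read 1 -> (B,1)->write 1,move L,goto H. Now: state=H, head=-1, tape[-2..1]=0010 (head:  ^)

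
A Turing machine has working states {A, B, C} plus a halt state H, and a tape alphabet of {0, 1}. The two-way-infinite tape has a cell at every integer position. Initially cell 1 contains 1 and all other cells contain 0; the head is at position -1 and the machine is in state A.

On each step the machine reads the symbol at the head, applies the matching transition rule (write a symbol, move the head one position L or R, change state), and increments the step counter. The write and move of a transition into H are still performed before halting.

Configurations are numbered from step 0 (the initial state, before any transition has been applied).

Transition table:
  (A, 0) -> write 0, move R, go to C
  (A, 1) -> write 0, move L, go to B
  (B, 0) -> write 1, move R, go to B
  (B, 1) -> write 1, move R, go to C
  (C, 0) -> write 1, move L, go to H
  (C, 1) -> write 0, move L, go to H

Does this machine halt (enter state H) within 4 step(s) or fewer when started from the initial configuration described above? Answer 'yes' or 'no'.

Answer: yes

Derivation:
Step 1: in state A at pos -1, read 0 -> (A,0)->write 0,move R,goto C. Now: state=C, head=0, tape[-2..2]=00010 (head:   ^)
Step 2: in state C at pos 0, read 0 -> (C,0)->write 1,move L,goto H. Now: state=H, head=-1, tape[-2..2]=00110 (head:  ^)
State H reached at step 2; 2 <= 4 -> yes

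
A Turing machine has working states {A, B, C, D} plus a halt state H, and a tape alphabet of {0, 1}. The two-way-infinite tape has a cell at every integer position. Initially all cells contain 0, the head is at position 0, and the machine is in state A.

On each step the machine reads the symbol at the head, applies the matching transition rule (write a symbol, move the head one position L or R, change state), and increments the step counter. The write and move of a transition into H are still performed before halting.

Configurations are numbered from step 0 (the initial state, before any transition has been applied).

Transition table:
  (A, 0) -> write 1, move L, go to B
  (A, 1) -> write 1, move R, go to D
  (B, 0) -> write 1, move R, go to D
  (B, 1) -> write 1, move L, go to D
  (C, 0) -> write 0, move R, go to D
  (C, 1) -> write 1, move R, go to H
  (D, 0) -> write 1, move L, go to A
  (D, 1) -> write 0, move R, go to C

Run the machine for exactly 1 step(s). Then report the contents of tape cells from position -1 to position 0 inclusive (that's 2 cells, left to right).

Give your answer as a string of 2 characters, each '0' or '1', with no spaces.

Answer: 01

Derivation:
Step 1: in state A at pos 0, read 0 -> (A,0)->write 1,move L,goto B. Now: state=B, head=-1, tape[-2..1]=0010 (head:  ^)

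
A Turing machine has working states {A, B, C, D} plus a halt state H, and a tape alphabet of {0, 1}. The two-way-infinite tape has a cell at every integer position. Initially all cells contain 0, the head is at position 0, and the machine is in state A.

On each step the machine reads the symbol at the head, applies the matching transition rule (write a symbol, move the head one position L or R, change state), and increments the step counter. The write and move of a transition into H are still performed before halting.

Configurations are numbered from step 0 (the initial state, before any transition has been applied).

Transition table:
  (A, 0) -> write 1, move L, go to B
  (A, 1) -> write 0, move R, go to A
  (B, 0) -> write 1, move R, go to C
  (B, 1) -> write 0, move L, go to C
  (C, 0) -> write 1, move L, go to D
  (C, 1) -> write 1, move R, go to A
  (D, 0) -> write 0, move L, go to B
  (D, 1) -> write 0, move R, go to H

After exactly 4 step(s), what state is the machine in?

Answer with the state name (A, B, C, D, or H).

Step 1: in state A at pos 0, read 0 -> (A,0)->write 1,move L,goto B. Now: state=B, head=-1, tape[-2..1]=0010 (head:  ^)
Step 2: in state B at pos -1, read 0 -> (B,0)->write 1,move R,goto C. Now: state=C, head=0, tape[-2..1]=0110 (head:   ^)
Step 3: in state C at pos 0, read 1 -> (C,1)->write 1,move R,goto A. Now: state=A, head=1, tape[-2..2]=01100 (head:    ^)
Step 4: in state A at pos 1, read 0 -> (A,0)->write 1,move L,goto B. Now: state=B, head=0, tape[-2..2]=01110 (head:   ^)

Answer: B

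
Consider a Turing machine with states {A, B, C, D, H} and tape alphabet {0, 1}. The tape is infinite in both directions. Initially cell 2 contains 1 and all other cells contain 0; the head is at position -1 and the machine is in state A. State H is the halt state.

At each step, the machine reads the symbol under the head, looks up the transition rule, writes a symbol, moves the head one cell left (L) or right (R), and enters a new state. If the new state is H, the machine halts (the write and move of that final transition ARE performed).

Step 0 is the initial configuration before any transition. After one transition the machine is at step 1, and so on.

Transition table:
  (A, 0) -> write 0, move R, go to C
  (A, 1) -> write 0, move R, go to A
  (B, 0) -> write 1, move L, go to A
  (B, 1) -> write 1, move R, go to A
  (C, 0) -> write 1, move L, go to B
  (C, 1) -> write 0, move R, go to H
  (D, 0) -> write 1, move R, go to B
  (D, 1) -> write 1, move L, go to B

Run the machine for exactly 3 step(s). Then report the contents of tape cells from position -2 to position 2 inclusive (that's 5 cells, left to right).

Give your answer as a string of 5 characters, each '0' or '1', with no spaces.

Step 1: in state A at pos -1, read 0 -> (A,0)->write 0,move R,goto C. Now: state=C, head=0, tape[-2..3]=000010 (head:   ^)
Step 2: in state C at pos 0, read 0 -> (C,0)->write 1,move L,goto B. Now: state=B, head=-1, tape[-2..3]=001010 (head:  ^)
Step 3: in state B at pos -1, read 0 -> (B,0)->write 1,move L,goto A. Now: state=A, head=-2, tape[-3..3]=0011010 (head:  ^)

Answer: 01101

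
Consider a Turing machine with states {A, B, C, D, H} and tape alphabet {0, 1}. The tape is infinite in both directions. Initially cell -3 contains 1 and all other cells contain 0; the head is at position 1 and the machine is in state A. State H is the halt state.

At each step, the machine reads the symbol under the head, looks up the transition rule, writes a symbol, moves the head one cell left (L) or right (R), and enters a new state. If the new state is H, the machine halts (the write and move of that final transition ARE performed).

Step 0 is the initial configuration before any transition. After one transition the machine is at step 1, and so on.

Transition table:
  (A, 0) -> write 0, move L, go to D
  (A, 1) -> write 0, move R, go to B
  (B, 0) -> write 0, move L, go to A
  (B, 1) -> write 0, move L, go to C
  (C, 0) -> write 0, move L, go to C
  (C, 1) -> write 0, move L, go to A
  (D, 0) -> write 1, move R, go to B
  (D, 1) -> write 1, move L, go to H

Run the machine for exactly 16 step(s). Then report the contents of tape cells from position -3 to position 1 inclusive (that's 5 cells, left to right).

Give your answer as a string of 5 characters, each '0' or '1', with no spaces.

Answer: 10000

Derivation:
Step 1: in state A at pos 1, read 0 -> (A,0)->write 0,move L,goto D. Now: state=D, head=0, tape[-4..2]=0100000 (head:     ^)
Step 2: in state D at pos 0, read 0 -> (D,0)->write 1,move R,goto B. Now: state=B, head=1, tape[-4..2]=0100100 (head:      ^)
Step 3: in state B at pos 1, read 0 -> (B,0)->write 0,move L,goto A. Now: state=A, head=0, tape[-4..2]=0100100 (head:     ^)
Step 4: in state A at pos 0, read 1 -> (A,1)->write 0,move R,goto B. Now: state=B, head=1, tape[-4..2]=0100000 (head:      ^)
Step 5: in state B at pos 1, read 0 -> (B,0)->write 0,move L,goto A. Now: state=A, head=0, tape[-4..2]=0100000 (head:     ^)
Step 6: in state A at pos 0, read 0 -> (A,0)->write 0,move L,goto D. Now: state=D, head=-1, tape[-4..2]=0100000 (head:    ^)
Step 7: in state D at pos -1, read 0 -> (D,0)->write 1,move R,goto B. Now: state=B, head=0, tape[-4..2]=0101000 (head:     ^)
Step 8: in state B at pos 0, read 0 -> (B,0)->write 0,move L,goto A. Now: state=A, head=-1, tape[-4..2]=0101000 (head:    ^)
Step 9: in state A at pos -1, read 1 -> (A,1)->write 0,move R,goto B. Now: state=B, head=0, tape[-4..2]=0100000 (head:     ^)
Step 10: in state B at pos 0, read 0 -> (B,0)->write 0,move L,goto A. Now: state=A, head=-1, tape[-4..2]=0100000 (head:    ^)
Step 11: in state A at pos -1, read 0 -> (A,0)->write 0,move L,goto D. Now: state=D, head=-2, tape[-4..2]=0100000 (head:   ^)
Step 12: in state D at pos -2, read 0 -> (D,0)->write 1,move R,goto B. Now: state=B, head=-1, tape[-4..2]=0110000 (head:    ^)
Step 13: in state B at pos -1, read 0 -> (B,0)->write 0,move L,goto A. Now: state=A, head=-2, tape[-4..2]=0110000 (head:   ^)
Step 14: in state A at pos -2, read 1 -> (A,1)->write 0,move R,goto B. Now: state=B, head=-1, tape[-4..2]=0100000 (head:    ^)
Step 15: in state B at pos -1, read 0 -> (B,0)->write 0,move L,goto A. Now: state=A, head=-2, tape[-4..2]=0100000 (head:   ^)
Step 16: in state A at pos -2, read 0 -> (A,0)->write 0,move L,goto D. Now: state=D, head=-3, tape[-4..2]=0100000 (head:  ^)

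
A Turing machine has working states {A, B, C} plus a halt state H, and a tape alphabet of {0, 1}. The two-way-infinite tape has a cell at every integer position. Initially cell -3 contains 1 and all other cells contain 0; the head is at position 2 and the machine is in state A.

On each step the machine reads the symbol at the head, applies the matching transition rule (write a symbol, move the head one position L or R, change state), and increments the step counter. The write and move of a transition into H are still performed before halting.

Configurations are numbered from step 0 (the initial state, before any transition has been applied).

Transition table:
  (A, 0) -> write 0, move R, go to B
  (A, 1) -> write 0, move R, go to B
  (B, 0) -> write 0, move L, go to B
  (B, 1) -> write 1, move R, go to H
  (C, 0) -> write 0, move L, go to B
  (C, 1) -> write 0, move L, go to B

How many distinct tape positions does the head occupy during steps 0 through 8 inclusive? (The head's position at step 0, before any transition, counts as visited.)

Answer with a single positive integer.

Answer: 7

Derivation:
Step 1: in state A at pos 2, read 0 -> (A,0)->write 0,move R,goto B. Now: state=B, head=3, tape[-4..4]=010000000 (head:        ^)
Step 2: in state B at pos 3, read 0 -> (B,0)->write 0,move L,goto B. Now: state=B, head=2, tape[-4..4]=010000000 (head:       ^)
Step 3: in state B at pos 2, read 0 -> (B,0)->write 0,move L,goto B. Now: state=B, head=1, tape[-4..4]=010000000 (head:      ^)
Step 4: in state B at pos 1, read 0 -> (B,0)->write 0,move L,goto B. Now: state=B, head=0, tape[-4..4]=010000000 (head:     ^)
Step 5: in state B at pos 0, read 0 -> (B,0)->write 0,move L,goto B. Now: state=B, head=-1, tape[-4..4]=010000000 (head:    ^)
Step 6: in state B at pos -1, read 0 -> (B,0)->write 0,move L,goto B. Now: state=B, head=-2, tape[-4..4]=010000000 (head:   ^)
Step 7: in state B at pos -2, read 0 -> (B,0)->write 0,move L,goto B. Now: state=B, head=-3, tape[-4..4]=010000000 (head:  ^)
Step 8: in state B at pos -3, read 1 -> (B,1)->write 1,move R,goto H. Now: state=H, head=-2, tape[-4..4]=010000000 (head:   ^)
Head positions at steps 0..8: starting at 2, distinct positions visited = {-3, -2, -1, 0, 1, 2, 3} -> 7 position(s)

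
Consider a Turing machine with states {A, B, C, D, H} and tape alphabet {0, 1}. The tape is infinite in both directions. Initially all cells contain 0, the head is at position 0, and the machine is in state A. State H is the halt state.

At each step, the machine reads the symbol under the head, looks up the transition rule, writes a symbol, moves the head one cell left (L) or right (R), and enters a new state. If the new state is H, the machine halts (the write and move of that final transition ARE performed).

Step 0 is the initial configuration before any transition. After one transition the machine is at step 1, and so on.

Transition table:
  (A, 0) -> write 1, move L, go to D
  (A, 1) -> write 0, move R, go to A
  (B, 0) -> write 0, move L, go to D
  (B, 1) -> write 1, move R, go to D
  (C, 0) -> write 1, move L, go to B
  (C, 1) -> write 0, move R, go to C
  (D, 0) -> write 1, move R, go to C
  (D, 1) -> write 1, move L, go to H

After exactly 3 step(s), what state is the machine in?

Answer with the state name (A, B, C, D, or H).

Answer: C

Derivation:
Step 1: in state A at pos 0, read 0 -> (A,0)->write 1,move L,goto D. Now: state=D, head=-1, tape[-2..1]=0010 (head:  ^)
Step 2: in state D at pos -1, read 0 -> (D,0)->write 1,move R,goto C. Now: state=C, head=0, tape[-2..1]=0110 (head:   ^)
Step 3: in state C at pos 0, read 1 -> (C,1)->write 0,move R,goto C. Now: state=C, head=1, tape[-2..2]=01000 (head:    ^)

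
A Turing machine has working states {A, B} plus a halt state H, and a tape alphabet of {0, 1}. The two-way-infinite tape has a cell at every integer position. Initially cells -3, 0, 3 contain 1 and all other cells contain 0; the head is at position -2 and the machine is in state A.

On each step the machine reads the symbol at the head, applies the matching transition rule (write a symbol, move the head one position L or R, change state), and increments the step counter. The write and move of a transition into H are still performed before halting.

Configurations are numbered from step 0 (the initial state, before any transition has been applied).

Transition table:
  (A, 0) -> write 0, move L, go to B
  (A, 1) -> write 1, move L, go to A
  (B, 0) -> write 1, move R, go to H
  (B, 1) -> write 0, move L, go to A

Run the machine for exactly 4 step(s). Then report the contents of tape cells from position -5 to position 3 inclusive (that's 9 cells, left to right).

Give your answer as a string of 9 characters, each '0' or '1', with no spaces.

Answer: 100001001

Derivation:
Step 1: in state A at pos -2, read 0 -> (A,0)->write 0,move L,goto B. Now: state=B, head=-3, tape[-4..4]=010010010 (head:  ^)
Step 2: in state B at pos -3, read 1 -> (B,1)->write 0,move L,goto A. Now: state=A, head=-4, tape[-5..4]=0000010010 (head:  ^)
Step 3: in state A at pos -4, read 0 -> (A,0)->write 0,move L,goto B. Now: state=B, head=-5, tape[-6..4]=00000010010 (head:  ^)
Step 4: in state B at pos -5, read 0 -> (B,0)->write 1,move R,goto H. Now: state=H, head=-4, tape[-6..4]=01000010010 (head:   ^)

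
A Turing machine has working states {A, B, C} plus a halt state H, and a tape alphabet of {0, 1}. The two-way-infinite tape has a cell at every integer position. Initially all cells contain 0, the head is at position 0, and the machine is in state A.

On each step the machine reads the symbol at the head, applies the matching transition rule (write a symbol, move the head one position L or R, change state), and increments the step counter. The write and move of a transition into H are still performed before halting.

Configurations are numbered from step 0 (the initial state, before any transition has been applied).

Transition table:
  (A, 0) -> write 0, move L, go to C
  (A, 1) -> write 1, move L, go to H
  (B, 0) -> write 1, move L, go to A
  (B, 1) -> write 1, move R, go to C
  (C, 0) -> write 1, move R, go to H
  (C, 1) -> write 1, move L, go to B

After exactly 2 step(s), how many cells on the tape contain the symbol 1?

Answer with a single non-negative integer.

Step 1: in state A at pos 0, read 0 -> (A,0)->write 0,move L,goto C. Now: state=C, head=-1, tape[-2..1]=0000 (head:  ^)
Step 2: in state C at pos -1, read 0 -> (C,0)->write 1,move R,goto H. Now: state=H, head=0, tape[-2..1]=0100 (head:   ^)
Cells containing 1 after step 2: {-1} -> 1 cell(s)

Answer: 1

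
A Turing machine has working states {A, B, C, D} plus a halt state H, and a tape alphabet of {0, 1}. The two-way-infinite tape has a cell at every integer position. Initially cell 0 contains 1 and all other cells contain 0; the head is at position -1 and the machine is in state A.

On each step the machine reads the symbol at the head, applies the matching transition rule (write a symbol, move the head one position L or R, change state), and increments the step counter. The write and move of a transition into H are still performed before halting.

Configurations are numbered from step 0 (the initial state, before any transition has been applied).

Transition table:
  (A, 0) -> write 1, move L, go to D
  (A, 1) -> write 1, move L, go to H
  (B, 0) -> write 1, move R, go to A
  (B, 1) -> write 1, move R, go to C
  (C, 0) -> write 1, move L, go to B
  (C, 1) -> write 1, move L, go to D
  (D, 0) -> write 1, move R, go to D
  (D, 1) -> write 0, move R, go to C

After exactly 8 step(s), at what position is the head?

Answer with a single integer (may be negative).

Step 1: in state A at pos -1, read 0 -> (A,0)->write 1,move L,goto D. Now: state=D, head=-2, tape[-3..1]=00110 (head:  ^)
Step 2: in state D at pos -2, read 0 -> (D,0)->write 1,move R,goto D. Now: state=D, head=-1, tape[-3..1]=01110 (head:   ^)
Step 3: in state D at pos -1, read 1 -> (D,1)->write 0,move R,goto C. Now: state=C, head=0, tape[-3..1]=01010 (head:    ^)
Step 4: in state C at pos 0, read 1 -> (C,1)->write 1,move L,goto D. Now: state=D, head=-1, tape[-3..1]=01010 (head:   ^)
Step 5: in state D at pos -1, read 0 -> (D,0)->write 1,move R,goto D. Now: state=D, head=0, tape[-3..1]=01110 (head:    ^)
Step 6: in state D at pos 0, read 1 -> (D,1)->write 0,move R,goto C. Now: state=C, head=1, tape[-3..2]=011000 (head:     ^)
Step 7: in state C at pos 1, read 0 -> (C,0)->write 1,move L,goto B. Now: state=B, head=0, tape[-3..2]=011010 (head:    ^)
Step 8: in state B at pos 0, read 0 -> (B,0)->write 1,move R,goto A. Now: state=A, head=1, tape[-3..2]=011110 (head:     ^)

Answer: 1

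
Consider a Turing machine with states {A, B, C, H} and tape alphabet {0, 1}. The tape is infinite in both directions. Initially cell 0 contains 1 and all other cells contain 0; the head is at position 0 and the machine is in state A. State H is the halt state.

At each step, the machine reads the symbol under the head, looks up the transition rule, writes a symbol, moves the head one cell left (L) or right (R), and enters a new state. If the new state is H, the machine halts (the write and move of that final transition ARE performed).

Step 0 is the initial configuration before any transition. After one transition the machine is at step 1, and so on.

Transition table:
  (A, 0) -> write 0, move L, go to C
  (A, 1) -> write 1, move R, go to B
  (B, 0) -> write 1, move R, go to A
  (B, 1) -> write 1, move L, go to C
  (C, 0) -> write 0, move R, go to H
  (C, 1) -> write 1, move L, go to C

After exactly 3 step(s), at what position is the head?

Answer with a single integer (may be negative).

Step 1: in state A at pos 0, read 1 -> (A,1)->write 1,move R,goto B. Now: state=B, head=1, tape[-1..2]=0100 (head:   ^)
Step 2: in state B at pos 1, read 0 -> (B,0)->write 1,move R,goto A. Now: state=A, head=2, tape[-1..3]=01100 (head:    ^)
Step 3: in state A at pos 2, read 0 -> (A,0)->write 0,move L,goto C. Now: state=C, head=1, tape[-1..3]=01100 (head:   ^)

Answer: 1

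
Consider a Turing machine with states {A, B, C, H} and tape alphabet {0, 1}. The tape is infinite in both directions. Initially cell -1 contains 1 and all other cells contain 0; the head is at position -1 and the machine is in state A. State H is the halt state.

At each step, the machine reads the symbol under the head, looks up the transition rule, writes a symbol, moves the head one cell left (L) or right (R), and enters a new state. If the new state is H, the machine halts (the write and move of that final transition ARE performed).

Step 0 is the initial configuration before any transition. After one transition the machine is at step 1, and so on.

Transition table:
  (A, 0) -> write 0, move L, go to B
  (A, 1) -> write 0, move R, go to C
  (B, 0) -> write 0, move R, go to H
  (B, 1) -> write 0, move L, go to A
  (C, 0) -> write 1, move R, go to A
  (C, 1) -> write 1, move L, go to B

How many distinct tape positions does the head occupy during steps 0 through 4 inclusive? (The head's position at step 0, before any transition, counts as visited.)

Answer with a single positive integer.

Answer: 3

Derivation:
Step 1: in state A at pos -1, read 1 -> (A,1)->write 0,move R,goto C. Now: state=C, head=0, tape[-2..1]=0000 (head:   ^)
Step 2: in state C at pos 0, read 0 -> (C,0)->write 1,move R,goto A. Now: state=A, head=1, tape[-2..2]=00100 (head:    ^)
Step 3: in state A at pos 1, read 0 -> (A,0)->write 0,move L,goto B. Now: state=B, head=0, tape[-2..2]=00100 (head:   ^)
Step 4: in state B at pos 0, read 1 -> (B,1)->write 0,move L,goto A. Now: state=A, head=-1, tape[-2..2]=00000 (head:  ^)
Head positions at steps 0..4: starting at -1, distinct positions visited = {-1, 0, 1} -> 3 position(s)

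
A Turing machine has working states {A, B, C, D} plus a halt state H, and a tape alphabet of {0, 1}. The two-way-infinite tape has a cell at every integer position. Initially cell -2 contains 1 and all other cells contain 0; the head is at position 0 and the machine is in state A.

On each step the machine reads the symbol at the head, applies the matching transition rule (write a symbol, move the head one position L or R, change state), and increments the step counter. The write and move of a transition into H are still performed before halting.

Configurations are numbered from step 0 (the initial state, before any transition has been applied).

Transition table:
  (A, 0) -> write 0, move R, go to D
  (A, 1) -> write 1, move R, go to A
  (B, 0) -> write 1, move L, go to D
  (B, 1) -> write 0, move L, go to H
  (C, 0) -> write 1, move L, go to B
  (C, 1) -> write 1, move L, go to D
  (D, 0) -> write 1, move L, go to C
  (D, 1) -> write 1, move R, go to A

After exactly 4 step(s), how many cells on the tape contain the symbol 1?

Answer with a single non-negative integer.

Answer: 4

Derivation:
Step 1: in state A at pos 0, read 0 -> (A,0)->write 0,move R,goto D. Now: state=D, head=1, tape[-3..2]=010000 (head:     ^)
Step 2: in state D at pos 1, read 0 -> (D,0)->write 1,move L,goto C. Now: state=C, head=0, tape[-3..2]=010010 (head:    ^)
Step 3: in state C at pos 0, read 0 -> (C,0)->write 1,move L,goto B. Now: state=B, head=-1, tape[-3..2]=010110 (head:   ^)
Step 4: in state B at pos -1, read 0 -> (B,0)->write 1,move L,goto D. Now: state=D, head=-2, tape[-3..2]=011110 (head:  ^)
Cells containing 1 after step 4: {-2, -1, 0, 1} -> 4 cell(s)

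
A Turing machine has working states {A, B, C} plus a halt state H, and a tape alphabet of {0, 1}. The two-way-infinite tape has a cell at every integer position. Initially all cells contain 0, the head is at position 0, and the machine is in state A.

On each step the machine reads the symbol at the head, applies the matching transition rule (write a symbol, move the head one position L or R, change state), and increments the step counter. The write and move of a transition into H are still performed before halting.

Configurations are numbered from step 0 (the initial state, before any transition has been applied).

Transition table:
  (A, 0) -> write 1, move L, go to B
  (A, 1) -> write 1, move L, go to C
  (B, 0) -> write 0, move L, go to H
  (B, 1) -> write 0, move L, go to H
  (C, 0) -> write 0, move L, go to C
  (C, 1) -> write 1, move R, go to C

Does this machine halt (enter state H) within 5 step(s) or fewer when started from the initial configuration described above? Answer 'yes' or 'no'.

Step 1: in state A at pos 0, read 0 -> (A,0)->write 1,move L,goto B. Now: state=B, head=-1, tape[-2..1]=0010 (head:  ^)
Step 2: in state B at pos -1, read 0 -> (B,0)->write 0,move L,goto H. Now: state=H, head=-2, tape[-3..1]=00010 (head:  ^)
State H reached at step 2; 2 <= 5 -> yes

Answer: yes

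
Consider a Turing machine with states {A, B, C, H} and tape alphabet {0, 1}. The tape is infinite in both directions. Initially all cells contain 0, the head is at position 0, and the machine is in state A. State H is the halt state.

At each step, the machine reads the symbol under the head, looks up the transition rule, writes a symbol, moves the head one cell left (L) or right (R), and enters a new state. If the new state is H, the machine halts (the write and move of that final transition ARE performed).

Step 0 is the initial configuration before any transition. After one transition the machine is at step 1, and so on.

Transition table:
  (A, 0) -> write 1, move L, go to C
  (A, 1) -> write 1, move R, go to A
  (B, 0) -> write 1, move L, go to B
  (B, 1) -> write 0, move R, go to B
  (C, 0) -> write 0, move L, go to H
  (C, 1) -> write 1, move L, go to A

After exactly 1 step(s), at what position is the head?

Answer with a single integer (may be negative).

Step 1: in state A at pos 0, read 0 -> (A,0)->write 1,move L,goto C. Now: state=C, head=-1, tape[-2..1]=0010 (head:  ^)

Answer: -1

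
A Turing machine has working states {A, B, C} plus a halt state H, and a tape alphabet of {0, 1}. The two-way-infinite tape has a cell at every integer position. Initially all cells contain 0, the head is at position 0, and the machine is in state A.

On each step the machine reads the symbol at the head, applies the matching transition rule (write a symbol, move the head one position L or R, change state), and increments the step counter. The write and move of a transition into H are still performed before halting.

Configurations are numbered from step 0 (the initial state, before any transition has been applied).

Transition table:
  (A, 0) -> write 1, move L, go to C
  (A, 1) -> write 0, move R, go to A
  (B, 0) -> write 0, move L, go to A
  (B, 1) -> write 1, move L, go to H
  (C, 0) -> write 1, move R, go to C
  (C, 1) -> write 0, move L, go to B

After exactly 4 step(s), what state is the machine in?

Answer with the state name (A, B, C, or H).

Step 1: in state A at pos 0, read 0 -> (A,0)->write 1,move L,goto C. Now: state=C, head=-1, tape[-2..1]=0010 (head:  ^)
Step 2: in state C at pos -1, read 0 -> (C,0)->write 1,move R,goto C. Now: state=C, head=0, tape[-2..1]=0110 (head:   ^)
Step 3: in state C at pos 0, read 1 -> (C,1)->write 0,move L,goto B. Now: state=B, head=-1, tape[-2..1]=0100 (head:  ^)
Step 4: in state B at pos -1, read 1 -> (B,1)->write 1,move L,goto H. Now: state=H, head=-2, tape[-3..1]=00100 (head:  ^)

Answer: H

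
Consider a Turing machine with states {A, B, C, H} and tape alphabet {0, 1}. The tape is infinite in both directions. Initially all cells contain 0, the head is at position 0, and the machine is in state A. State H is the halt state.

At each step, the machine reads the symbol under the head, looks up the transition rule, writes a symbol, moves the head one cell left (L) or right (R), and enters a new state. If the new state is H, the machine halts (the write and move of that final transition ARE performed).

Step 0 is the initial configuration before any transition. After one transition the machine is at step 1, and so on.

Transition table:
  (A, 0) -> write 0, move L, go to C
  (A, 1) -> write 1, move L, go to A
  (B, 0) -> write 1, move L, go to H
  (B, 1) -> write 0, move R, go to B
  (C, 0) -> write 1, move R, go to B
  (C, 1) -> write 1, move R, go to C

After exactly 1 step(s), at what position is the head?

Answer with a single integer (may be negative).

Answer: -1

Derivation:
Step 1: in state A at pos 0, read 0 -> (A,0)->write 0,move L,goto C. Now: state=C, head=-1, tape[-2..1]=0000 (head:  ^)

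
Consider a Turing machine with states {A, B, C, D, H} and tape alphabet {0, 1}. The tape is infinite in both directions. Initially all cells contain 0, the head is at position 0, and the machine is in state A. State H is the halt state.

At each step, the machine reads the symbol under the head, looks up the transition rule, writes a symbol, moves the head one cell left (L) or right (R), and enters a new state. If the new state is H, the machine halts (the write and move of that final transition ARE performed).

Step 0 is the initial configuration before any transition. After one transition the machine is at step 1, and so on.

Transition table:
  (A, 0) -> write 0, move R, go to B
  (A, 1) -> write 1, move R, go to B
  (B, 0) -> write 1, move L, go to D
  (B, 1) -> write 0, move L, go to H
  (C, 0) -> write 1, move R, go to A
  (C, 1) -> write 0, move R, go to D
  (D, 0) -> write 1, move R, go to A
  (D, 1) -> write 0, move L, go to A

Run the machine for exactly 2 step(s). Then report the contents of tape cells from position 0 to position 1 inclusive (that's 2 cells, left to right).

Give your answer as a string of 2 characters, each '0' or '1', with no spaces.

Step 1: in state A at pos 0, read 0 -> (A,0)->write 0,move R,goto B. Now: state=B, head=1, tape[-1..2]=0000 (head:   ^)
Step 2: in state B at pos 1, read 0 -> (B,0)->write 1,move L,goto D. Now: state=D, head=0, tape[-1..2]=0010 (head:  ^)

Answer: 01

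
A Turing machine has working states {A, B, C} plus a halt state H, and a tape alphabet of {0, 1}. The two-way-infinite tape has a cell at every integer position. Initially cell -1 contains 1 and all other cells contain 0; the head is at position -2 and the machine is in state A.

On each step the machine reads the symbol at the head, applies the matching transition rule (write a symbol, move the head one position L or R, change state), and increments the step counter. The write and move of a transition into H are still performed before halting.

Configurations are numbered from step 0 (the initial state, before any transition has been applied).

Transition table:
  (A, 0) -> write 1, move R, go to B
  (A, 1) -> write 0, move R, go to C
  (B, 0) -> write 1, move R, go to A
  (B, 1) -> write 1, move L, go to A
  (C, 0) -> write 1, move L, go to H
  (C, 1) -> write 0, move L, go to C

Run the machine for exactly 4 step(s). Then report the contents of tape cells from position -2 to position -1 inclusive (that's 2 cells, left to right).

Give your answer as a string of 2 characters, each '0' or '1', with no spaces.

Step 1: in state A at pos -2, read 0 -> (A,0)->write 1,move R,goto B. Now: state=B, head=-1, tape[-3..0]=0110 (head:   ^)
Step 2: in state B at pos -1, read 1 -> (B,1)->write 1,move L,goto A. Now: state=A, head=-2, tape[-3..0]=0110 (head:  ^)
Step 3: in state A at pos -2, read 1 -> (A,1)->write 0,move R,goto C. Now: state=C, head=-1, tape[-3..0]=0010 (head:   ^)
Step 4: in state C at pos -1, read 1 -> (C,1)->write 0,move L,goto C. Now: state=C, head=-2, tape[-3..0]=0000 (head:  ^)

Answer: 00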